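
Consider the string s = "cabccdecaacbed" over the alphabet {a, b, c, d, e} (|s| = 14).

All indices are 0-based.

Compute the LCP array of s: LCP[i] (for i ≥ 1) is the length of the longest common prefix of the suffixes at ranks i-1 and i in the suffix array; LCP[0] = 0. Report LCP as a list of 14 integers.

[0, 1, 1, 0, 1, 0, 2, 1, 1, 1, 0, 1, 0, 1]

rank | idx | suffix
   0 |   8 | aacbed
   1 |   1 | abccdecaacbed
   2 |   9 | acbed
   3 |   2 | bccdecaacbed
   4 |  11 | bed
   5 |   7 | caacbed
   6 |   0 | cabccdecaacbed
   7 |  10 | cbed
   8 |   3 | ccdecaacbed
   9 |   4 | cdecaacbed
  10 |  13 | d
  11 |   5 | decaacbed
  12 |   6 | ecaacbed
  13 |  12 | ed

SA = [8, 1, 9, 2, 11, 7, 0, 10, 3, 4, 13, 5, 6, 12]
i: (SA[i-1],SA[i]) lcp shared
  1: (8,1) 1 'a'
  2: (1,9) 1 'a'
  3: (9,2) 0 ''
  4: (2,11) 1 'b'
  5: (11,7) 0 ''
  6: (7,0) 2 'ca'
  7: (0,10) 1 'c'
  8: (10,3) 1 'c'
  9: (3,4) 1 'c'
  10: (4,13) 0 ''
  11: (13,5) 1 'd'
  12: (5,6) 0 ''
  13: (6,12) 1 'e'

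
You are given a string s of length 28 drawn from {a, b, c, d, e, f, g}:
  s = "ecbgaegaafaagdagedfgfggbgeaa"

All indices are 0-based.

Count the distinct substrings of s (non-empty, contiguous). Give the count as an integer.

378

sorted suffixes:
  #0 SA[0]=27  'a'
  #1 SA[1]=26  'aa'
  #2 SA[2]=7  'aafaagdagedfgfggbgeaa'
  #3 SA[3]=10  'aagdagedfgfggbgeaa'
  #4 SA[4]=4  'aegaafaagdagedfgfggbgeaa'
  #5 SA[5]=8  'afaagdagedfgfggbgeaa'
  #6 SA[6]=11  'agdagedfgfggbgeaa'
  #7 SA[7]=14  'agedfgfggbgeaa'
  #8 SA[8]=2  'bgaegaafaagdagedfgfggbgeaa'
  #9 SA[9]=23  'bgeaa'
  #10 SA[10]=1  'cbgaegaafaagdagedfgfggbgeaa'
  #11 SA[11]=13  'dagedfgfggbgeaa'
  #12 SA[12]=17  'dfgfggbgeaa'
  #13 SA[13]=25  'eaa'
  #14 SA[14]=0  'ecbgaegaafaagdagedfgfggbgeaa'
  #15 SA[15]=16  'edfgfggbgeaa'
  #16 SA[16]=5  'egaafaagdagedfgfggbgeaa'
  #17 SA[17]=9  'faagdagedfgfggbgeaa'
  #18 SA[18]=18  'fgfggbgeaa'
  #19 SA[19]=20  'fggbgeaa'
  #20 SA[20]=6  'gaafaagdagedfgfggbgeaa'
  #21 SA[21]=3  'gaegaafaagdagedfgfggbgeaa'
  #22 SA[22]=22  'gbgeaa'
  #23 SA[23]=12  'gdagedfgfggbgeaa'
  #24 SA[24]=24  'geaa'
  #25 SA[25]=15  'gedfgfggbgeaa'
  #26 SA[26]=19  'gfggbgeaa'
  #27 SA[27]=21  'ggbgeaa'

SA = [27, 26, 7, 10, 4, 8, 11, 14, 2, 23, 1, 13, 17, 25, 0, 16, 5, 9, 18, 20, 6, 3, 22, 12, 24, 15, 19, 21]
i: (SA[i-1],SA[i]) lcp shared
  1: (27,26) 1 'a'
  2: (26,7) 2 'aa'
  3: (7,10) 2 'aa'
  4: (10,4) 1 'a'
  5: (4,8) 1 'a'
  6: (8,11) 1 'a'
  7: (11,14) 2 'ag'
  8: (14,2) 0 ''
  9: (2,23) 2 'bg'
  10: (23,1) 0 ''
  11: (1,13) 0 ''
  12: (13,17) 1 'd'
  13: (17,25) 0 ''
  14: (25,0) 1 'e'
  15: (0,16) 1 'e'
  16: (16,5) 1 'e'
  17: (5,9) 0 ''
  18: (9,18) 1 'f'
  19: (18,20) 2 'fg'
  20: (20,6) 0 ''
  21: (6,3) 2 'ga'
  22: (3,22) 1 'g'
  23: (22,12) 1 'g'
  24: (12,24) 1 'g'
  25: (24,15) 2 'ge'
  26: (15,19) 1 'g'
  27: (19,21) 1 'g'

n(n+1)/2 = 28·29/2 = 406
Σ LCP = 0 + 1 + 2 + 2 + 1 + 1 + 1 + 2 + 0 + 2 + 0 + 0 + 1 + 0 + 1 + 1 + 1 + 0 + 1 + 2 + 0 + 2 + 1 + 1 + 1 + 2 + 1 + 1 = 28
distinct = 406 − 28 = 378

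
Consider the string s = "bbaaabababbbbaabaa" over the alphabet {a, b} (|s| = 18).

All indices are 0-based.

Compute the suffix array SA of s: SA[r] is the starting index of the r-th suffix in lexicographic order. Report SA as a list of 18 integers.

[17, 16, 2, 13, 3, 14, 4, 6, 8, 15, 1, 12, 5, 7, 0, 11, 10, 9]

rank→(start, suffix):
  0 → (17, 'a')
  1 → (16, 'aa')
  2 → (2, 'aaabababbbbaabaa')
  3 → (13, 'aabaa')
  4 → (3, 'aabababbbbaabaa')
  5 → (14, 'abaa')
  6 → (4, 'abababbbbaabaa')
  7 → (6, 'ababbbbaabaa')
  8 → (8, 'abbbbaabaa')
  9 → (15, 'baa')
  10 → (1, 'baaabababbbbaabaa')
  11 → (12, 'baabaa')
  12 → (5, 'bababbbbaabaa')
  13 → (7, 'babbbbaabaa')
  14 → (0, 'bbaaabababbbbaabaa')
  15 → (11, 'bbaabaa')
  16 → (10, 'bbbaabaa')
  17 → (9, 'bbbbaabaa')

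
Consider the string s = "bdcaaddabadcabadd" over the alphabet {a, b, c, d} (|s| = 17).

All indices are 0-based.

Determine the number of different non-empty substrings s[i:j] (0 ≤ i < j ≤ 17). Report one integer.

128

rank→(start, suffix):
  0 → (3, 'aaddabadcabadd')
  1 → (7, 'abadcabadd')
  2 → (12, 'abadd')
  3 → (9, 'adcabadd')
  4 → (14, 'add')
  5 → (4, 'addabadcabadd')
  6 → (8, 'badcabadd')
  7 → (13, 'badd')
  8 → (0, 'bdcaaddabadcabadd')
  9 → (2, 'caaddabadcabadd')
  10 → (11, 'cabadd')
  11 → (16, 'd')
  12 → (6, 'dabadcabadd')
  13 → (1, 'dcaaddabadcabadd')
  14 → (10, 'dcabadd')
  15 → (15, 'dd')
  16 → (5, 'ddabadcabadd')

SA = [3, 7, 12, 9, 14, 4, 8, 13, 0, 2, 11, 16, 6, 1, 10, 15, 5]
rank  pair      lcp
   1  s[3:],s[7:]  1  'a'
   2  s[7:],s[12:]  4  'abad'
   3  s[12:],s[9:]  1  'a'
   4  s[9:],s[14:]  2  'ad'
   5  s[14:],s[4:]  3  'add'
   6  s[4:],s[8:]  0  ''
   7  s[8:],s[13:]  3  'bad'
   8  s[13:],s[0:]  1  'b'
   9  s[0:],s[2:]  0  ''
  10  s[2:],s[11:]  2  'ca'
  11  s[11:],s[16:]  0  ''
  12  s[16:],s[6:]  1  'd'
  13  s[6:],s[1:]  1  'd'
  14  s[1:],s[10:]  3  'dca'
  15  s[10:],s[15:]  1  'd'
  16  s[15:],s[5:]  2  'dd'

n(n+1)/2 = 17·18/2 = 153
Σ LCP = 0 + 1 + 4 + 1 + 2 + 3 + 0 + 3 + 1 + 0 + 2 + 0 + 1 + 1 + 3 + 1 + 2 = 25
distinct = 153 − 25 = 128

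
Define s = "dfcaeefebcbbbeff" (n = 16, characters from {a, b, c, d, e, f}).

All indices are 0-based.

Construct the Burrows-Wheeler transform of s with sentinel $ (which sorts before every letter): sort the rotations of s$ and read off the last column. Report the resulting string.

fccbebfb$faebfdee

rank  rotation           last
    0  $dfcaeefebcbbbeff  f
    1  aeefebcbbbeff$dfc  c
    2  bbbeff$dfcaeefebc  c
    3  bbeff$dfcaeefebcb  b
    4  bcbbbeff$dfcaeefe  e
    5  beff$dfcaeefebcbb  b
    6  caeefebcbbbeff$df  f
    7  cbbbeff$dfcaeefeb  b
    8  dfcaeefebcbbbeff$  $
    9  ebcbbbeff$dfcaeef  f
   10  eefebcbbbeff$dfca  a
   11  efebcbbbeff$dfcae  e
   12  eff$dfcaeefebcbbb  b
   13  f$dfcaeefebcbbbef  f
   14  fcaeefebcbbbeff$d  d
   15  febcbbbeff$dfcaee  e
   16  ff$dfcaeefebcbbbe  e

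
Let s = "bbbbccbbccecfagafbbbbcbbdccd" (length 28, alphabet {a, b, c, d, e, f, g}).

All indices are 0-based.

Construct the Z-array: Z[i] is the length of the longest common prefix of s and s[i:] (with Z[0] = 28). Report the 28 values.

[28, 3, 2, 1, 0, 0, 2, 1, 0, 0, 0, 0, 0, 0, 0, 0, 0, 5, 3, 2, 1, 0, 2, 1, 0, 0, 0, 0]

Z[0]=28
i=1: fresh scan; Z[1]=3 grow→box=[1,4)
i=2: min(r-i=2, Z[1]=3)=2; Z[2]=2
i=3: min(r-i=1, Z[2]=2)=1; Z[3]=1
i=4: fresh scan; Z[4]=0
i=5: fresh scan; Z[5]=0
i=6: fresh scan; Z[6]=2 grow→box=[6,8)
i=7: min(r-i=1, Z[1]=3)=1; Z[7]=1
i=8: fresh scan; Z[8]=0
i=9: fresh scan; Z[9]=0
i=10: fresh scan; Z[10]=0
i=11: fresh scan; Z[11]=0
i=12: fresh scan; Z[12]=0
i=13: fresh scan; Z[13]=0
i=14: fresh scan; Z[14]=0
i=15: fresh scan; Z[15]=0
i=16: fresh scan; Z[16]=0
i=17: fresh scan; Z[17]=5 grow→box=[17,22)
i=18: min(r-i=4, Z[1]=3)=3; Z[18]=3
i=19: min(r-i=3, Z[2]=2)=2; Z[19]=2
i=20: min(r-i=2, Z[3]=1)=1; Z[20]=1
i=21: min(r-i=1, Z[4]=0)=0; Z[21]=0
i=22: fresh scan; Z[22]=2 grow→box=[22,24)
i=23: min(r-i=1, Z[1]=3)=1; Z[23]=1
i=24: fresh scan; Z[24]=0
i=25: fresh scan; Z[25]=0
i=26: fresh scan; Z[26]=0
i=27: fresh scan; Z[27]=0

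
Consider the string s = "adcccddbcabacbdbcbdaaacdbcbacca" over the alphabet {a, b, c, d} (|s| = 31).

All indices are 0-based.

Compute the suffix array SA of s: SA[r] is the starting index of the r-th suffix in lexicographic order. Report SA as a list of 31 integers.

rank | idx | suffix
   0 |  30 | a
   1 |  19 | aaacdbcbacca
   2 |  20 | aacdbcbacca
   3 |   9 | abacbdbcbdaaacdbcbacca
   4 |  11 | acbdbcbdaaacdbcbacca
   5 |  27 | acca
   6 |  21 | acdbcbacca
   7 |   0 | adcccddbcabacbdbcbdaaacdbcbacca
   8 |  10 | bacbdbcbdaaacdbcbacca
   9 |  26 | bacca
  10 |   7 | bcabacbdbcbdaaacdbcbacca
  11 |  24 | bcbacca
  12 |  15 | bcbdaaacdbcbacca
  13 |  17 | bdaaacdbcbacca
  14 |  13 | bdbcbdaaacdbcbacca
  15 |  29 | ca
  16 |   8 | cabacbdbcbdaaacdbcbacca
  17 |  25 | cbacca
  18 |  16 | cbdaaacdbcbacca
  19 |  12 | cbdbcbdaaacdbcbacca
  20 |  28 | cca
  21 |   2 | cccddbcabacbdbcbdaaacdbcbacca
  22 |   3 | ccddbcabacbdbcbdaaacdbcbacca
  23 |  22 | cdbcbacca
  24 |   4 | cddbcabacbdbcbdaaacdbcbacca
  25 |  18 | daaacdbcbacca
  26 |   6 | dbcabacbdbcbdaaacdbcbacca
  27 |  23 | dbcbacca
  28 |  14 | dbcbdaaacdbcbacca
  29 |   1 | dcccddbcabacbdbcbdaaacdbcbacca
  30 |   5 | ddbcabacbdbcbdaaacdbcbacca

[30, 19, 20, 9, 11, 27, 21, 0, 10, 26, 7, 24, 15, 17, 13, 29, 8, 25, 16, 12, 28, 2, 3, 22, 4, 18, 6, 23, 14, 1, 5]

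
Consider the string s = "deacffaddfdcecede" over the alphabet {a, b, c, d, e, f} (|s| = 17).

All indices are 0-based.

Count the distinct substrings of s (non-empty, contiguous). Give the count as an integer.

139

rank | idx | suffix
   0 |   2 | acffaddfdcecede
   1 |   6 | addfdcecede
   2 |  11 | cecede
   3 |  13 | cede
   4 |   3 | cffaddfdcecede
   5 |  10 | dcecede
   6 |   7 | ddfdcecede
   7 |  15 | de
   8 |   0 | deacffaddfdcecede
   9 |   8 | dfdcecede
  10 |  16 | e
  11 |   1 | eacffaddfdcecede
  12 |  12 | ecede
  13 |  14 | ede
  14 |   5 | faddfdcecede
  15 |   9 | fdcecede
  16 |   4 | ffaddfdcecede

SA = [2, 6, 11, 13, 3, 10, 7, 15, 0, 8, 16, 1, 12, 14, 5, 9, 4]
[i] adj suffixes → lcp
  [1] 2/6 → 1 ('a')
  [2] 6/11 → 0 ('')
  [3] 11/13 → 2 ('ce')
  [4] 13/3 → 1 ('c')
  [5] 3/10 → 0 ('')
  [6] 10/7 → 1 ('d')
  [7] 7/15 → 1 ('d')
  [8] 15/0 → 2 ('de')
  [9] 0/8 → 1 ('d')
  [10] 8/16 → 0 ('')
  [11] 16/1 → 1 ('e')
  [12] 1/12 → 1 ('e')
  [13] 12/14 → 1 ('e')
  [14] 14/5 → 0 ('')
  [15] 5/9 → 1 ('f')
  [16] 9/4 → 1 ('f')

n(n+1)/2 = 17·18/2 = 153
Σ LCP = 0 + 1 + 0 + 2 + 1 + 0 + 1 + 1 + 2 + 1 + 0 + 1 + 1 + 1 + 0 + 1 + 1 = 14
distinct = 153 − 14 = 139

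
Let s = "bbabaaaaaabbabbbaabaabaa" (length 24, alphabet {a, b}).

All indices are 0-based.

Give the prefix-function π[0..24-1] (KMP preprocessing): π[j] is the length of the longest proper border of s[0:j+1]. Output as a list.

π[0] = 0
j=1 s[j]='b': π[1]=1 (border 'b')
j=2 s[j]='a': k: 1→0; π[2]=0 (border '')
j=3 s[j]='b': π[3]=1 (border 'b')
j=4 s[j]='a': k: 1→0; π[4]=0 (border '')
j=5 s[j]='a': π[5]=0 (border '')
j=6 s[j]='a': π[6]=0 (border '')
j=7 s[j]='a': π[7]=0 (border '')
j=8 s[j]='a': π[8]=0 (border '')
j=9 s[j]='a': π[9]=0 (border '')
j=10 s[j]='b': π[10]=1 (border 'b')
j=11 s[j]='b': π[11]=2 (border 'bb')
j=12 s[j]='a': π[12]=3 (border 'bba')
j=13 s[j]='b': π[13]=4 (border 'bbab')
j=14 s[j]='b': k: 4→1; π[14]=2 (border 'bb')
j=15 s[j]='b': k: 2→1; π[15]=2 (border 'bb')
j=16 s[j]='a': π[16]=3 (border 'bba')
j=17 s[j]='a': k: 3→0; π[17]=0 (border '')
j=18 s[j]='b': π[18]=1 (border 'b')
j=19 s[j]='a': k: 1→0; π[19]=0 (border '')
j=20 s[j]='a': π[20]=0 (border '')
j=21 s[j]='b': π[21]=1 (border 'b')
j=22 s[j]='a': k: 1→0; π[22]=0 (border '')
j=23 s[j]='a': π[23]=0 (border '')

[0, 1, 0, 1, 0, 0, 0, 0, 0, 0, 1, 2, 3, 4, 2, 2, 3, 0, 1, 0, 0, 1, 0, 0]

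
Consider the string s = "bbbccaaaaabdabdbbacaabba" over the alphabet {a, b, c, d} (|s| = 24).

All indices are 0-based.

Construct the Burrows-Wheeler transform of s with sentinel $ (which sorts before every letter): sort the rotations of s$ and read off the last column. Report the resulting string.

abcaacaaadbbbad$bbaacabbb

rank  rotation                   last
    0  $bbbccaaaaabdabdbbacaabba  a
    1  a$bbbccaaaaabdabdbbacaabb  b
    2  aaaaabdabdbbacaabba$bbbcc  c
    3  aaaabdabdbbacaabba$bbbcca  a
    4  aaabdabdbbacaabba$bbbccaa  a
    5  aabba$bbbccaaaaabdabdbbac  c
    6  aabdabdbbacaabba$bbbccaaa  a
    7  abba$bbbccaaaaabdabdbbaca  a
    8  abdabdbbacaabba$bbbccaaaa  a
    9  abdbbacaabba$bbbccaaaaabd  d
   10  acaabba$bbbccaaaaabdabdbb  b
   11  ba$bbbccaaaaabdabdbbacaab  b
   12  bacaabba$bbbccaaaaabdabdb  b
   13  bba$bbbccaaaaabdabdbbacaa  a
   14  bbacaabba$bbbccaaaaabdabd  d
   15  bbbccaaaaabdabdbbacaabba$  $
   16  bbccaaaaabdabdbbacaabba$b  b
   17  bccaaaaabdabdbbacaabba$bb  b
   18  bdabdbbacaabba$bbbccaaaaa  a
   19  bdbbacaabba$bbbccaaaaabda  a
   20  caaaaabdabdbbacaabba$bbbc  c
   21  caabba$bbbccaaaaabdabdbba  a
   22  ccaaaaabdabdbbacaabba$bbb  b
   23  dabdbbacaabba$bbbccaaaaab  b
   24  dbbacaabba$bbbccaaaaabdab  b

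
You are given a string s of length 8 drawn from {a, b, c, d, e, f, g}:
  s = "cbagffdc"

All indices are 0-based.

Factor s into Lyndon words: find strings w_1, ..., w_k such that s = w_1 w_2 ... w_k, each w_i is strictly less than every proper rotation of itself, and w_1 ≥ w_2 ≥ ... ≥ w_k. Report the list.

emit factor 1: 'c' (i=0, period=1)
emit factor 2: 'b' (i=1, period=1)
emit factor 3: 'agffdc' (i=2, period=6)

["c", "b", "agffdc"]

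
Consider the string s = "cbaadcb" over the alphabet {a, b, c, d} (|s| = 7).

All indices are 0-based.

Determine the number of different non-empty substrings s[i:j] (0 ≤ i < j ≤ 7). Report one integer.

sorted suffixes:
  #0 SA[0]=2  'aadcb'
  #1 SA[1]=3  'adcb'
  #2 SA[2]=6  'b'
  #3 SA[3]=1  'baadcb'
  #4 SA[4]=5  'cb'
  #5 SA[5]=0  'cbaadcb'
  #6 SA[6]=4  'dcb'

SA = [2, 3, 6, 1, 5, 0, 4]
i: (SA[i-1],SA[i]) lcp shared
  1: (2,3) 1 'a'
  2: (3,6) 0 ''
  3: (6,1) 1 'b'
  4: (1,5) 0 ''
  5: (5,0) 2 'cb'
  6: (0,4) 0 ''

n(n+1)/2 = 7·8/2 = 28
Σ LCP = 0 + 1 + 0 + 1 + 0 + 2 + 0 = 4
distinct = 28 − 4 = 24

24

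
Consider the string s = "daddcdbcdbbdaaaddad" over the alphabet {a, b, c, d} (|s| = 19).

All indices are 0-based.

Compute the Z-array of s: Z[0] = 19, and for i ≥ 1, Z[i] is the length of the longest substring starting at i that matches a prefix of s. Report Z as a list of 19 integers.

[19, 0, 1, 1, 0, 1, 0, 0, 1, 0, 0, 2, 0, 0, 0, 1, 3, 0, 1]

Z[0]=19
i=1: fresh scan; Z[1]=0
i=2: fresh scan; Z[2]=1 scan→box=[2,3)
i=3: fresh scan; Z[3]=1 scan→box=[3,4)
i=4: fresh scan; Z[4]=0
i=5: fresh scan; Z[5]=1 scan→box=[5,6)
i=6: fresh scan; Z[6]=0
i=7: fresh scan; Z[7]=0
i=8: fresh scan; Z[8]=1 scan→box=[8,9)
i=9: fresh scan; Z[9]=0
i=10: fresh scan; Z[10]=0
i=11: fresh scan; Z[11]=2 scan→box=[11,13)
i=12: min(r-i=1, Z[1]=0)=0; Z[12]=0
i=13: fresh scan; Z[13]=0
i=14: fresh scan; Z[14]=0
i=15: fresh scan; Z[15]=1 scan→box=[15,16)
i=16: fresh scan; Z[16]=3 scan→box=[16,19)
i=17: min(r-i=2, Z[1]=0)=0; Z[17]=0
i=18: min(r-i=1, Z[2]=1)=1; Z[18]=1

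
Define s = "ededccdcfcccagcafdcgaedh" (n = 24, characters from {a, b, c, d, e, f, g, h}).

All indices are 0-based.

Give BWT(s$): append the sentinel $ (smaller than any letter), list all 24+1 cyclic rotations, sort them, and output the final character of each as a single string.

hgccgccfdcddecfeed$acacad

rank  rotation                   last
    0  $ededccdcfcccagcafdcgaedh  h
    1  aedh$ededccdcfcccagcafdcg  g
    2  afdcgaedh$ededccdcfcccagc  c
    3  agcafdcgaedh$ededccdcfccc  c
    4  cafdcgaedh$ededccdcfcccag  g
    5  cagcafdcgaedh$ededccdcfcc  c
    6  ccagcafdcgaedh$ededccdcfc  c
    7  cccagcafdcgaedh$ededccdcf  f
    8  ccdcfcccagcafdcgaedh$eded  d
    9  cdcfcccagcafdcgaedh$ededc  c
   10  cfcccagcafdcgaedh$ededccd  d
   11  cgaedh$ededccdcfcccagcafd  d
   12  dccdcfcccagcafdcgaedh$ede  e
   13  dcfcccagcafdcgaedh$ededcc  c
   14  dcgaedh$ededccdcfcccagcaf  f
   15  dedccdcfcccagcafdcgaedh$e  e
   16  dh$ededccdcfcccagcafdcgae  e
   17  edccdcfcccagcafdcgaedh$ed  d
   18  ededccdcfcccagcafdcgaedh$  $
   19  edh$ededccdcfcccagcafdcga  a
   20  fcccagcafdcgaedh$ededccdc  c
   21  fdcgaedh$ededccdcfcccagca  a
   22  gaedh$ededccdcfcccagcafdc  c
   23  gcafdcgaedh$ededccdcfccca  a
   24  h$ededccdcfcccagcafdcgaed  d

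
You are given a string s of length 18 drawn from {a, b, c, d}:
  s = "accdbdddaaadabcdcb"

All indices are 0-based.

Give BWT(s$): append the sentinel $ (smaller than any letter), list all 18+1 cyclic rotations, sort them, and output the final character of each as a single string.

bdad$acaddacbdaccdb

rank  rotation             last
    0  $accdbdddaaadabcdcb  b
    1  aaadabcdcb$accdbddd  d
    2  aadabcdcb$accdbddda  a
    3  abcdcb$accdbdddaaad  d
    4  accdbdddaaadabcdcb$  $
    5  adabcdcb$accdbdddaa  a
    6  b$accdbdddaaadabcdc  c
    7  bcdcb$accdbdddaaada  a
    8  bdddaaadabcdcb$accd  d
    9  cb$accdbdddaaadabcd  d
   10  ccdbdddaaadabcdcb$a  a
   11  cdbdddaaadabcdcb$ac  c
   12  cdcb$accdbdddaaadab  b
   13  daaadabcdcb$accdbdd  d
   14  dabcdcb$accdbdddaaa  a
   15  dbdddaaadabcdcb$acc  c
   16  dcb$accdbdddaaadabc  c
   17  ddaaadabcdcb$accdbd  d
   18  dddaaadabcdcb$accdb  b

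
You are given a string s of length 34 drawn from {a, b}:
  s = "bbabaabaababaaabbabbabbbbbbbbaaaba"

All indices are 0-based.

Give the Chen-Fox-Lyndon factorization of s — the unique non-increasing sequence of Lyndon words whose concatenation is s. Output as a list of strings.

emit factor 1: 'b' (i=0, period=1)
emit factor 2: 'b' (i=1, period=1)
emit factor 3: 'ab' (i=2, period=2)
emit factor 4: 'aabaabab' (i=4, period=8)
emit factor 5: 'aaabbabbabbbbbbbb' (i=12, period=17)
emit factor 6: 'aaab' (i=29, period=4)
emit factor 7: 'a' (i=33, period=1)

["b", "b", "ab", "aabaabab", "aaabbabbabbbbbbbb", "aaab", "a"]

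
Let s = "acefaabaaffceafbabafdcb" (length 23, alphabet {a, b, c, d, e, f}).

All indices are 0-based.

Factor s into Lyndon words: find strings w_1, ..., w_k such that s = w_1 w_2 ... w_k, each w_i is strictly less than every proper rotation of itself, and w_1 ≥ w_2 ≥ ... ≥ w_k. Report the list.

emit factor 1: 'acef' (i=0, period=4)
emit factor 2: 'aabaaffceafbabafdcb' (i=4, period=19)

["acef", "aabaaffceafbabafdcb"]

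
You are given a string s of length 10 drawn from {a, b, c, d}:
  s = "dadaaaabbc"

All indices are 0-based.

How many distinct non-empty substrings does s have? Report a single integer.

sorted suffixes:
  #0 SA[0]=3  'aaaabbc'
  #1 SA[1]=4  'aaabbc'
  #2 SA[2]=5  'aabbc'
  #3 SA[3]=6  'abbc'
  #4 SA[4]=1  'adaaaabbc'
  #5 SA[5]=7  'bbc'
  #6 SA[6]=8  'bc'
  #7 SA[7]=9  'c'
  #8 SA[8]=2  'daaaabbc'
  #9 SA[9]=0  'dadaaaabbc'

SA = [3, 4, 5, 6, 1, 7, 8, 9, 2, 0]
i: (SA[i-1],SA[i]) lcp shared
  1: (3,4) 3 'aaa'
  2: (4,5) 2 'aa'
  3: (5,6) 1 'a'
  4: (6,1) 1 'a'
  5: (1,7) 0 ''
  6: (7,8) 1 'b'
  7: (8,9) 0 ''
  8: (9,2) 0 ''
  9: (2,0) 2 'da'

n(n+1)/2 = 10·11/2 = 55
Σ LCP = 0 + 3 + 2 + 1 + 1 + 0 + 1 + 0 + 0 + 2 = 10
distinct = 55 − 10 = 45

45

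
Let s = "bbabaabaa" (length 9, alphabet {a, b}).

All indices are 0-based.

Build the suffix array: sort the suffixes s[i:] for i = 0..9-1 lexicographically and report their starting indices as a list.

rank→(start, suffix):
  0 → (8, 'a')
  1 → (7, 'aa')
  2 → (4, 'aabaa')
  3 → (5, 'abaa')
  4 → (2, 'abaabaa')
  5 → (6, 'baa')
  6 → (3, 'baabaa')
  7 → (1, 'babaabaa')
  8 → (0, 'bbabaabaa')

[8, 7, 4, 5, 2, 6, 3, 1, 0]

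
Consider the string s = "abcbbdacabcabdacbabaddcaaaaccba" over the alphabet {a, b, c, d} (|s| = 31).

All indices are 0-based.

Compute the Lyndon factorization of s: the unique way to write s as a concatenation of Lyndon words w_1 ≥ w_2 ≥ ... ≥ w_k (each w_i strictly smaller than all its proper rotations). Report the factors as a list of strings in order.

["abcbbdac", "abcabdacb", "abaddc", "aaaaccb", "a"]

emit factor 1: 'abcbbdac' (i=0, period=8)
emit factor 2: 'abcabdacb' (i=8, period=9)
emit factor 3: 'abaddc' (i=17, period=6)
emit factor 4: 'aaaaccb' (i=23, period=7)
emit factor 5: 'a' (i=30, period=1)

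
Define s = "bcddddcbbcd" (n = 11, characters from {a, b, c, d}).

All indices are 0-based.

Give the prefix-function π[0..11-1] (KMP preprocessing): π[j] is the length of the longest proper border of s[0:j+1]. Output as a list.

[0, 0, 0, 0, 0, 0, 0, 1, 1, 2, 3]

π[0] = 0
j=1 s[j]='c': π[1]=0 (border '')
j=2 s[j]='d': π[2]=0 (border '')
j=3 s[j]='d': π[3]=0 (border '')
j=4 s[j]='d': π[4]=0 (border '')
j=5 s[j]='d': π[5]=0 (border '')
j=6 s[j]='c': π[6]=0 (border '')
j=7 s[j]='b': π[7]=1 (border 'b')
j=8 s[j]='b': k: 1→0; π[8]=1 (border 'b')
j=9 s[j]='c': π[9]=2 (border 'bc')
j=10 s[j]='d': π[10]=3 (border 'bcd')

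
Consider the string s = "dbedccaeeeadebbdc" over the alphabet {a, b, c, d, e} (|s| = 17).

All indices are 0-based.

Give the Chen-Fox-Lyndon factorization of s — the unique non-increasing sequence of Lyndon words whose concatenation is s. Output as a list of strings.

["d", "bedcc", "aeee", "adebbdc"]

emit factor 1: 'd' (i=0, period=1)
emit factor 2: 'bedcc' (i=1, period=5)
emit factor 3: 'aeee' (i=6, period=4)
emit factor 4: 'adebbdc' (i=10, period=7)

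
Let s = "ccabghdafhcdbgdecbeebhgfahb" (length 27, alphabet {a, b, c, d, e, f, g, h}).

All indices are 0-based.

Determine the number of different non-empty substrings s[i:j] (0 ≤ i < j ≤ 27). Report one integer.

358

rank | idx | suffix
   0 |   2 | abghdafhcdbgdecbeebhgfahb
   1 |   7 | afhcdbgdecbeebhgfahb
   2 |  24 | ahb
   3 |  26 | b
   4 |  17 | beebhgfahb
   5 |  12 | bgdecbeebhgfahb
   6 |   3 | bghdafhcdbgdecbeebhgfahb
   7 |  20 | bhgfahb
   8 |   1 | cabghdafhcdbgdecbeebhgfahb
   9 |  16 | cbeebhgfahb
  10 |   0 | ccabghdafhcdbgdecbeebhgfahb
  11 |  10 | cdbgdecbeebhgfahb
  12 |   6 | dafhcdbgdecbeebhgfahb
  13 |  11 | dbgdecbeebhgfahb
  14 |  14 | decbeebhgfahb
  15 |  19 | ebhgfahb
  16 |  15 | ecbeebhgfahb
  17 |  18 | eebhgfahb
  18 |  23 | fahb
  19 |   8 | fhcdbgdecbeebhgfahb
  20 |  13 | gdecbeebhgfahb
  21 |  22 | gfahb
  22 |   4 | ghdafhcdbgdecbeebhgfahb
  23 |  25 | hb
  24 |   9 | hcdbgdecbeebhgfahb
  25 |   5 | hdafhcdbgdecbeebhgfahb
  26 |  21 | hgfahb

SA = [2, 7, 24, 26, 17, 12, 3, 20, 1, 16, 0, 10, 6, 11, 14, 19, 15, 18, 23, 8, 13, 22, 4, 25, 9, 5, 21]
i: (SA[i-1],SA[i]) lcp shared
  1: (2,7) 1 'a'
  2: (7,24) 1 'a'
  3: (24,26) 0 ''
  4: (26,17) 1 'b'
  5: (17,12) 1 'b'
  6: (12,3) 2 'bg'
  7: (3,20) 1 'b'
  8: (20,1) 0 ''
  9: (1,16) 1 'c'
  10: (16,0) 1 'c'
  11: (0,10) 1 'c'
  12: (10,6) 0 ''
  13: (6,11) 1 'd'
  14: (11,14) 1 'd'
  15: (14,19) 0 ''
  16: (19,15) 1 'e'
  17: (15,18) 1 'e'
  18: (18,23) 0 ''
  19: (23,8) 1 'f'
  20: (8,13) 0 ''
  21: (13,22) 1 'g'
  22: (22,4) 1 'g'
  23: (4,25) 0 ''
  24: (25,9) 1 'h'
  25: (9,5) 1 'h'
  26: (5,21) 1 'h'

n(n+1)/2 = 27·28/2 = 378
Σ LCP = 0 + 1 + 1 + 0 + 1 + 1 + 2 + 1 + 0 + 1 + 1 + 1 + 0 + 1 + 1 + 0 + 1 + 1 + 0 + 1 + 0 + 1 + 1 + 0 + 1 + 1 + 1 = 20
distinct = 378 − 20 = 358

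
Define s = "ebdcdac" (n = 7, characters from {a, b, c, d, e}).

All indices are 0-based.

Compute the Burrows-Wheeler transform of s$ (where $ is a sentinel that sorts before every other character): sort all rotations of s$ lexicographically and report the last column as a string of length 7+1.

rank  rotation  last
    0  $ebdcdac  c
    1  ac$ebdcd  d
    2  bdcdac$e  e
    3  c$ebdcda  a
    4  cdac$ebd  d
    5  dac$ebdc  c
    6  dcdac$eb  b
    7  ebdcdac$  $

cdeadcb$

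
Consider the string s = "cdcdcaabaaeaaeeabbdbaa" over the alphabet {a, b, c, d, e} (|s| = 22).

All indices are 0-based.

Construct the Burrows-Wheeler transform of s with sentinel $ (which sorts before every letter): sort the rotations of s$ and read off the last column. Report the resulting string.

aabcbeaeaadaabdd$bccaea

rank  rotation                 last
    0  $cdcdcaabaaeaaeeabbdbaa  a
    1  a$cdcdcaabaaeaaeeabbdba  a
    2  aa$cdcdcaabaaeaaeeabbdb  b
    3  aabaaeaaeeabbdbaa$cdcdc  c
    4  aaeaaeeabbdbaa$cdcdcaab  b
    5  aaeeabbdbaa$cdcdcaabaae  e
    6  abaaeaaeeabbdbaa$cdcdca  a
    7  abbdbaa$cdcdcaabaaeaaee  e
    8  aeaaeeabbdbaa$cdcdcaaba  a
    9  aeeabbdbaa$cdcdcaabaaea  a
   10  baa$cdcdcaabaaeaaeeabbd  d
   11  baaeaaeeabbdbaa$cdcdcaa  a
   12  bbdbaa$cdcdcaabaaeaaeea  a
   13  bdbaa$cdcdcaabaaeaaeeab  b
   14  caabaaeaaeeabbdbaa$cdcd  d
   15  cdcaabaaeaaeeabbdbaa$cd  d
   16  cdcdcaabaaeaaeeabbdbaa$  $
   17  dbaa$cdcdcaabaaeaaeeabb  b
   18  dcaabaaeaaeeabbdbaa$cdc  c
   19  dcdcaabaaeaaeeabbdbaa$c  c
   20  eaaeeabbdbaa$cdcdcaabaa  a
   21  eabbdbaa$cdcdcaabaaeaae  e
   22  eeabbdbaa$cdcdcaabaaeaa  a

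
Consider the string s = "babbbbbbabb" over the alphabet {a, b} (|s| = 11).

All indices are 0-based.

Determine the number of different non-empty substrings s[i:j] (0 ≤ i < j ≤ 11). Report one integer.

41

rank→(start, suffix):
  0 → (8, 'abb')
  1 → (1, 'abbbbbbabb')
  2 → (10, 'b')
  3 → (7, 'babb')
  4 → (0, 'babbbbbbabb')
  5 → (9, 'bb')
  6 → (6, 'bbabb')
  7 → (5, 'bbbabb')
  8 → (4, 'bbbbabb')
  9 → (3, 'bbbbbabb')
  10 → (2, 'bbbbbbabb')

SA = [8, 1, 10, 7, 0, 9, 6, 5, 4, 3, 2]
[i] adj suffixes → lcp
  [1] 8/1 → 3 ('abb')
  [2] 1/10 → 0 ('')
  [3] 10/7 → 1 ('b')
  [4] 7/0 → 4 ('babb')
  [5] 0/9 → 1 ('b')
  [6] 9/6 → 2 ('bb')
  [7] 6/5 → 2 ('bb')
  [8] 5/4 → 3 ('bbb')
  [9] 4/3 → 4 ('bbbb')
  [10] 3/2 → 5 ('bbbbb')

n(n+1)/2 = 11·12/2 = 66
Σ LCP = 0 + 3 + 0 + 1 + 4 + 1 + 2 + 2 + 3 + 4 + 5 = 25
distinct = 66 − 25 = 41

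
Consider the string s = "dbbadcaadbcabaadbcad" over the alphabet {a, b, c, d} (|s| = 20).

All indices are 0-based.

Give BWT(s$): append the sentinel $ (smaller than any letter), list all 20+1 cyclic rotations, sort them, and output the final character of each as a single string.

dcbccaababddddbba$aaa

rank  rotation               last
    0  $dbbadcaadbcabaadbcad  d
    1  aadbcabaadbcad$dbbadc  c
    2  aadbcad$dbbadcaadbcab  b
    3  abaadbcad$dbbadcaadbc  c
    4  ad$dbbadcaadbcabaadbc  c
    5  adbcabaadbcad$dbbadca  a
    6  adbcad$dbbadcaadbcaba  a
    7  adcaadbcabaadbcad$dbb  b
    8  baadbcad$dbbadcaadbca  a
    9  badcaadbcabaadbcad$db  b
   10  bbadcaadbcabaadbcad$d  d
   11  bcabaadbcad$dbbadcaad  d
   12  bcad$dbbadcaadbcabaad  d
   13  caadbcabaadbcad$dbbad  d
   14  cabaadbcad$dbbadcaadb  b
   15  cad$dbbadcaadbcabaadb  b
   16  d$dbbadcaadbcabaadbca  a
   17  dbbadcaadbcabaadbcad$  $
   18  dbcabaadbcad$dbbadcaa  a
   19  dbcad$dbbadcaadbcabaa  a
   20  dcaadbcabaadbcad$dbba  a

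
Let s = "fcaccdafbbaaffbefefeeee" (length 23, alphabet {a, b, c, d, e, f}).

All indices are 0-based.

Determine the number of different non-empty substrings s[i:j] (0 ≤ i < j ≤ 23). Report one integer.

251

sorted suffixes:
  #0 SA[0]=10  'aaffbefefeeee'
  #1 SA[1]=2  'accdafbbaaffbefefeeee'
  #2 SA[2]=6  'afbbaaffbefefeeee'
  #3 SA[3]=11  'affbefefeeee'
  #4 SA[4]=9  'baaffbefefeeee'
  #5 SA[5]=8  'bbaaffbefefeeee'
  #6 SA[6]=14  'befefeeee'
  #7 SA[7]=1  'caccdafbbaaffbefefeeee'
  #8 SA[8]=3  'ccdafbbaaffbefefeeee'
  #9 SA[9]=4  'cdafbbaaffbefefeeee'
  #10 SA[10]=5  'dafbbaaffbefefeeee'
  #11 SA[11]=22  'e'
  #12 SA[12]=21  'ee'
  #13 SA[13]=20  'eee'
  #14 SA[14]=19  'eeee'
  #15 SA[15]=17  'efeeee'
  #16 SA[16]=15  'efefeeee'
  #17 SA[17]=7  'fbbaaffbefefeeee'
  #18 SA[18]=13  'fbefefeeee'
  #19 SA[19]=0  'fcaccdafbbaaffbefefeeee'
  #20 SA[20]=18  'feeee'
  #21 SA[21]=16  'fefeeee'
  #22 SA[22]=12  'ffbefefeeee'

SA = [10, 2, 6, 11, 9, 8, 14, 1, 3, 4, 5, 22, 21, 20, 19, 17, 15, 7, 13, 0, 18, 16, 12]
i: (SA[i-1],SA[i]) lcp shared
  1: (10,2) 1 'a'
  2: (2,6) 1 'a'
  3: (6,11) 2 'af'
  4: (11,9) 0 ''
  5: (9,8) 1 'b'
  6: (8,14) 1 'b'
  7: (14,1) 0 ''
  8: (1,3) 1 'c'
  9: (3,4) 1 'c'
  10: (4,5) 0 ''
  11: (5,22) 0 ''
  12: (22,21) 1 'e'
  13: (21,20) 2 'ee'
  14: (20,19) 3 'eee'
  15: (19,17) 1 'e'
  16: (17,15) 3 'efe'
  17: (15,7) 0 ''
  18: (7,13) 2 'fb'
  19: (13,0) 1 'f'
  20: (0,18) 1 'f'
  21: (18,16) 2 'fe'
  22: (16,12) 1 'f'

n(n+1)/2 = 23·24/2 = 276
Σ LCP = 0 + 1 + 1 + 2 + 0 + 1 + 1 + 0 + 1 + 1 + 0 + 0 + 1 + 2 + 3 + 1 + 3 + 0 + 2 + 1 + 1 + 2 + 1 = 25
distinct = 276 − 25 = 251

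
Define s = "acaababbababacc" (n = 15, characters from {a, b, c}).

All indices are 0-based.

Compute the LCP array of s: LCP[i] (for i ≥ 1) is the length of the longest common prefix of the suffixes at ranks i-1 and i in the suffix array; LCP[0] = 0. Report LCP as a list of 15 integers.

sorted suffixes:
  #0 SA[0]=2  'aababbababacc'
  #1 SA[1]=8  'ababacc'
  #2 SA[2]=3  'ababbababacc'
  #3 SA[3]=10  'abacc'
  #4 SA[4]=5  'abbababacc'
  #5 SA[5]=0  'acaababbababacc'
  #6 SA[6]=12  'acc'
  #7 SA[7]=7  'bababacc'
  #8 SA[8]=9  'babacc'
  #9 SA[9]=4  'babbababacc'
  #10 SA[10]=11  'bacc'
  #11 SA[11]=6  'bbababacc'
  #12 SA[12]=14  'c'
  #13 SA[13]=1  'caababbababacc'
  #14 SA[14]=13  'cc'

SA = [2, 8, 3, 10, 5, 0, 12, 7, 9, 4, 11, 6, 14, 1, 13]
i: (SA[i-1],SA[i]) lcp shared
  1: (2,8) 1 'a'
  2: (8,3) 4 'abab'
  3: (3,10) 3 'aba'
  4: (10,5) 2 'ab'
  5: (5,0) 1 'a'
  6: (0,12) 2 'ac'
  7: (12,7) 0 ''
  8: (7,9) 4 'baba'
  9: (9,4) 3 'bab'
  10: (4,11) 2 'ba'
  11: (11,6) 1 'b'
  12: (6,14) 0 ''
  13: (14,1) 1 'c'
  14: (1,13) 1 'c'

[0, 1, 4, 3, 2, 1, 2, 0, 4, 3, 2, 1, 0, 1, 1]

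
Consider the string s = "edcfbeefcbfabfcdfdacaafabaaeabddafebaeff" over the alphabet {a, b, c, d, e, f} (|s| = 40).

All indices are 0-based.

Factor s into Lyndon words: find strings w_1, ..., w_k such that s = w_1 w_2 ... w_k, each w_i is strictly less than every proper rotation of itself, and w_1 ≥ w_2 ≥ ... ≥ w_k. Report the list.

["e", "d", "cf", "beefcbf", "abfcdfdac", "aafab", "aaeabddafebaeff"]

emit factor 1: 'e' (i=0, period=1)
emit factor 2: 'd' (i=1, period=1)
emit factor 3: 'cf' (i=2, period=2)
emit factor 4: 'beefcbf' (i=4, period=7)
emit factor 5: 'abfcdfdac' (i=11, period=9)
emit factor 6: 'aafab' (i=20, period=5)
emit factor 7: 'aaeabddafebaeff' (i=25, period=15)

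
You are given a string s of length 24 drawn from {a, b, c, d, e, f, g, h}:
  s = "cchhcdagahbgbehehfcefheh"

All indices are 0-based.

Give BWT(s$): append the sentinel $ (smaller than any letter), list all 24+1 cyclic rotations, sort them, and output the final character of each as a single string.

hdggh$hfccchbhheabeahfeec

rank  rotation                   last
    0  $cchhcdagahbgbehehfcefheh  h
    1  agahbgbehehfcefheh$cchhcd  d
    2  ahbgbehehfcefheh$cchhcdag  g
    3  behehfcefheh$cchhcdagahbg  g
    4  bgbehehfcefheh$cchhcdagah  h
    5  cchhcdagahbgbehehfcefheh$  $
    6  cdagahbgbehehfcefheh$cchh  h
    7  cefheh$cchhcdagahbgbehehf  f
    8  chhcdagahbgbehehfcefheh$c  c
    9  dagahbgbehehfcefheh$cchhc  c
   10  efheh$cchhcdagahbgbehehfc  c
   11  eh$cchhcdagahbgbehehfcefh  h
   12  ehehfcefheh$cchhcdagahbgb  b
   13  ehfcefheh$cchhcdagahbgbeh  h
   14  fcefheh$cchhcdagahbgbeheh  h
   15  fheh$cchhcdagahbgbehehfce  e
   16  gahbgbehehfcefheh$cchhcda  a
   17  gbehehfcefheh$cchhcdagahb  b
   18  h$cchhcdagahbgbehehfcefhe  e
   19  hbgbehehfcefheh$cchhcdaga  a
   20  hcdagahbgbehehfcefheh$cch  h
   21  heh$cchhcdagahbgbehehfcef  f
   22  hehfcefheh$cchhcdagahbgbe  e
   23  hfcefheh$cchhcdagahbgbehe  e
   24  hhcdagahbgbehehfcefheh$cc  c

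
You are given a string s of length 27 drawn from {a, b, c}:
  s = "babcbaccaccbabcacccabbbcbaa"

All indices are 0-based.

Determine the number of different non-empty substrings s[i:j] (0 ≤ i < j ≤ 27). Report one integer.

rank | idx | suffix
   0 |  26 | a
   1 |  25 | aa
   2 |  19 | abbbcbaa
   3 |  12 | abcacccabbbcbaa
   4 |   1 | abcbaccaccbabcacccabbbcbaa
   5 |   5 | accaccbabcacccabbbcbaa
   6 |   8 | accbabcacccabbbcbaa
   7 |  15 | acccabbbcbaa
   8 |  24 | baa
   9 |  11 | babcacccabbbcbaa
  10 |   0 | babcbaccaccbabcacccabbbcbaa
  11 |   4 | baccaccbabcacccabbbcbaa
  12 |  20 | bbbcbaa
  13 |  21 | bbcbaa
  14 |  13 | bcacccabbbcbaa
  15 |  22 | bcbaa
  16 |   2 | bcbaccaccbabcacccabbbcbaa
  17 |  18 | cabbbcbaa
  18 |   7 | caccbabcacccabbbcbaa
  19 |  14 | cacccabbbcbaa
  20 |  23 | cbaa
  21 |  10 | cbabcacccabbbcbaa
  22 |   3 | cbaccaccbabcacccabbbcbaa
  23 |  17 | ccabbbcbaa
  24 |   6 | ccaccbabcacccabbbcbaa
  25 |   9 | ccbabcacccabbbcbaa
  26 |  16 | cccabbbcbaa

SA = [26, 25, 19, 12, 1, 5, 8, 15, 24, 11, 0, 4, 20, 21, 13, 22, 2, 18, 7, 14, 23, 10, 3, 17, 6, 9, 16]
rank  pair      lcp
   1  s[26:],s[25:]  1  'a'
   2  s[25:],s[19:]  1  'a'
   3  s[19:],s[12:]  2  'ab'
   4  s[12:],s[1:]  3  'abc'
   5  s[1:],s[5:]  1  'a'
   6  s[5:],s[8:]  3  'acc'
   7  s[8:],s[15:]  3  'acc'
   8  s[15:],s[24:]  0  ''
   9  s[24:],s[11:]  2  'ba'
  10  s[11:],s[0:]  4  'babc'
  11  s[0:],s[4:]  2  'ba'
  12  s[4:],s[20:]  1  'b'
  13  s[20:],s[21:]  2  'bb'
  14  s[21:],s[13:]  1  'b'
  15  s[13:],s[22:]  2  'bc'
  16  s[22:],s[2:]  4  'bcba'
  17  s[2:],s[18:]  0  ''
  18  s[18:],s[7:]  2  'ca'
  19  s[7:],s[14:]  4  'cacc'
  20  s[14:],s[23:]  1  'c'
  21  s[23:],s[10:]  3  'cba'
  22  s[10:],s[3:]  3  'cba'
  23  s[3:],s[17:]  1  'c'
  24  s[17:],s[6:]  3  'cca'
  25  s[6:],s[9:]  2  'cc'
  26  s[9:],s[16:]  2  'cc'

n(n+1)/2 = 27·28/2 = 378
Σ LCP = 0 + 1 + 1 + 2 + 3 + 1 + 3 + 3 + 0 + 2 + 4 + 2 + 1 + 2 + 1 + 2 + 4 + 0 + 2 + 4 + 1 + 3 + 3 + 1 + 3 + 2 + 2 = 53
distinct = 378 − 53 = 325

325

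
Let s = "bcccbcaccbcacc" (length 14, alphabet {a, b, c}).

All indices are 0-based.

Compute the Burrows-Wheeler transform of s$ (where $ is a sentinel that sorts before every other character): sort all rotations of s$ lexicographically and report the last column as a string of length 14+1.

rank  rotation         last
    0  $bcccbcaccbcacc  c
    1  acc$bcccbcaccbc  c
    2  accbcacc$bcccbc  c
    3  bcacc$bcccbcacc  c
    4  bcaccbcacc$bccc  c
    5  bcccbcaccbcacc$  $
    6  c$bcccbcaccbcac  c
    7  cacc$bcccbcaccb  b
    8  caccbcacc$bcccb  b
    9  cbcacc$bcccbcac  c
   10  cbcaccbcacc$bcc  c
   11  cc$bcccbcaccbca  a
   12  ccbcacc$bcccbca  a
   13  ccbcaccbcacc$bc  c
   14  cccbcaccbcacc$b  b

ccccc$cbbccaacb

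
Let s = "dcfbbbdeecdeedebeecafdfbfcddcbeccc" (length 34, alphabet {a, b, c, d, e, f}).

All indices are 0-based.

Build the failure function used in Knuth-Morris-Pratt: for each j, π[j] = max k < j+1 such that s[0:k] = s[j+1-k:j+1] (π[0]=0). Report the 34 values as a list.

π[0] = 0
j=1 s[j]='c': π[1]=0 (border '')
j=2 s[j]='f': π[2]=0 (border '')
j=3 s[j]='b': π[3]=0 (border '')
j=4 s[j]='b': π[4]=0 (border '')
j=5 s[j]='b': π[5]=0 (border '')
j=6 s[j]='d': π[6]=1 (border 'd')
j=7 s[j]='e': k: 1→0; π[7]=0 (border '')
j=8 s[j]='e': π[8]=0 (border '')
j=9 s[j]='c': π[9]=0 (border '')
j=10 s[j]='d': π[10]=1 (border 'd')
j=11 s[j]='e': k: 1→0; π[11]=0 (border '')
j=12 s[j]='e': π[12]=0 (border '')
j=13 s[j]='d': π[13]=1 (border 'd')
j=14 s[j]='e': k: 1→0; π[14]=0 (border '')
j=15 s[j]='b': π[15]=0 (border '')
j=16 s[j]='e': π[16]=0 (border '')
j=17 s[j]='e': π[17]=0 (border '')
j=18 s[j]='c': π[18]=0 (border '')
j=19 s[j]='a': π[19]=0 (border '')
j=20 s[j]='f': π[20]=0 (border '')
j=21 s[j]='d': π[21]=1 (border 'd')
j=22 s[j]='f': k: 1→0; π[22]=0 (border '')
j=23 s[j]='b': π[23]=0 (border '')
j=24 s[j]='f': π[24]=0 (border '')
j=25 s[j]='c': π[25]=0 (border '')
j=26 s[j]='d': π[26]=1 (border 'd')
j=27 s[j]='d': k: 1→0; π[27]=1 (border 'd')
j=28 s[j]='c': π[28]=2 (border 'dc')
j=29 s[j]='b': k: 2→0; π[29]=0 (border '')
j=30 s[j]='e': π[30]=0 (border '')
j=31 s[j]='c': π[31]=0 (border '')
j=32 s[j]='c': π[32]=0 (border '')
j=33 s[j]='c': π[33]=0 (border '')

[0, 0, 0, 0, 0, 0, 1, 0, 0, 0, 1, 0, 0, 1, 0, 0, 0, 0, 0, 0, 0, 1, 0, 0, 0, 0, 1, 1, 2, 0, 0, 0, 0, 0]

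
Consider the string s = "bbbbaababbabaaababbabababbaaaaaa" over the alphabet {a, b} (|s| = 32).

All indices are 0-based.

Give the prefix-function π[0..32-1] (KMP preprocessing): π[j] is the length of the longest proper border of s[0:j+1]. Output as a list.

π[0] = 0
j=1 s[j]='b': π[1]=1 (border 'b')
j=2 s[j]='b': π[2]=2 (border 'bb')
j=3 s[j]='b': π[3]=3 (border 'bbb')
j=4 s[j]='a': k: 3→2→1→0; π[4]=0 (border '')
j=5 s[j]='a': π[5]=0 (border '')
j=6 s[j]='b': π[6]=1 (border 'b')
j=7 s[j]='a': k: 1→0; π[7]=0 (border '')
j=8 s[j]='b': π[8]=1 (border 'b')
j=9 s[j]='b': π[9]=2 (border 'bb')
j=10 s[j]='a': k: 2→1→0; π[10]=0 (border '')
j=11 s[j]='b': π[11]=1 (border 'b')
j=12 s[j]='a': k: 1→0; π[12]=0 (border '')
j=13 s[j]='a': π[13]=0 (border '')
j=14 s[j]='a': π[14]=0 (border '')
j=15 s[j]='b': π[15]=1 (border 'b')
j=16 s[j]='a': k: 1→0; π[16]=0 (border '')
j=17 s[j]='b': π[17]=1 (border 'b')
j=18 s[j]='b': π[18]=2 (border 'bb')
j=19 s[j]='a': k: 2→1→0; π[19]=0 (border '')
j=20 s[j]='b': π[20]=1 (border 'b')
j=21 s[j]='a': k: 1→0; π[21]=0 (border '')
j=22 s[j]='b': π[22]=1 (border 'b')
j=23 s[j]='a': k: 1→0; π[23]=0 (border '')
j=24 s[j]='b': π[24]=1 (border 'b')
j=25 s[j]='b': π[25]=2 (border 'bb')
j=26 s[j]='a': k: 2→1→0; π[26]=0 (border '')
j=27 s[j]='a': π[27]=0 (border '')
j=28 s[j]='a': π[28]=0 (border '')
j=29 s[j]='a': π[29]=0 (border '')
j=30 s[j]='a': π[30]=0 (border '')
j=31 s[j]='a': π[31]=0 (border '')

[0, 1, 2, 3, 0, 0, 1, 0, 1, 2, 0, 1, 0, 0, 0, 1, 0, 1, 2, 0, 1, 0, 1, 0, 1, 2, 0, 0, 0, 0, 0, 0]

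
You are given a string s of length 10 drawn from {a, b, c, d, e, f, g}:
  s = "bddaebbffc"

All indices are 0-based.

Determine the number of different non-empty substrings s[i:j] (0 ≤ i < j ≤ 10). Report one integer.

rank→(start, suffix):
  0 → (3, 'aebbffc')
  1 → (5, 'bbffc')
  2 → (0, 'bddaebbffc')
  3 → (6, 'bffc')
  4 → (9, 'c')
  5 → (2, 'daebbffc')
  6 → (1, 'ddaebbffc')
  7 → (4, 'ebbffc')
  8 → (8, 'fc')
  9 → (7, 'ffc')

SA = [3, 5, 0, 6, 9, 2, 1, 4, 8, 7]
rank  pair      lcp
   1  s[3:],s[5:]  0  ''
   2  s[5:],s[0:]  1  'b'
   3  s[0:],s[6:]  1  'b'
   4  s[6:],s[9:]  0  ''
   5  s[9:],s[2:]  0  ''
   6  s[2:],s[1:]  1  'd'
   7  s[1:],s[4:]  0  ''
   8  s[4:],s[8:]  0  ''
   9  s[8:],s[7:]  1  'f'

n(n+1)/2 = 10·11/2 = 55
Σ LCP = 0 + 0 + 1 + 1 + 0 + 0 + 1 + 0 + 0 + 1 = 4
distinct = 55 − 4 = 51

51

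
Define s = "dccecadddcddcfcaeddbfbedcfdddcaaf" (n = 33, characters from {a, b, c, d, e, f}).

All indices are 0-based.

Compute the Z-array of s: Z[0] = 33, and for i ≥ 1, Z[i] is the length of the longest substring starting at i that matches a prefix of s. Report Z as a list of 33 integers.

Z[0]=33
i=1: outside box; Z[1]=0
i=2: outside box; Z[2]=0
i=3: outside box; Z[3]=0
i=4: outside box; Z[4]=0
i=5: outside box; Z[5]=0
i=6: outside box; Z[6]=1 scan→box=[6,7)
i=7: outside box; Z[7]=1 scan→box=[7,8)
i=8: outside box; Z[8]=2 scan→box=[8,10)
i=9: min(r-i=1, Z[1]=0)=0; Z[9]=0
i=10: outside box; Z[10]=1 scan→box=[10,11)
i=11: outside box; Z[11]=2 scan→box=[11,13)
i=12: min(r-i=1, Z[1]=0)=0; Z[12]=0
i=13: outside box; Z[13]=0
i=14: outside box; Z[14]=0
i=15: outside box; Z[15]=0
i=16: outside box; Z[16]=0
i=17: outside box; Z[17]=1 scan→box=[17,18)
i=18: outside box; Z[18]=1 scan→box=[18,19)
i=19: outside box; Z[19]=0
i=20: outside box; Z[20]=0
i=21: outside box; Z[21]=0
i=22: outside box; Z[22]=0
i=23: outside box; Z[23]=2 scan→box=[23,25)
i=24: min(r-i=1, Z[1]=0)=0; Z[24]=0
i=25: outside box; Z[25]=0
i=26: outside box; Z[26]=1 scan→box=[26,27)
i=27: outside box; Z[27]=1 scan→box=[27,28)
i=28: outside box; Z[28]=2 scan→box=[28,30)
i=29: min(r-i=1, Z[1]=0)=0; Z[29]=0
i=30: outside box; Z[30]=0
i=31: outside box; Z[31]=0
i=32: outside box; Z[32]=0

[33, 0, 0, 0, 0, 0, 1, 1, 2, 0, 1, 2, 0, 0, 0, 0, 0, 1, 1, 0, 0, 0, 0, 2, 0, 0, 1, 1, 2, 0, 0, 0, 0]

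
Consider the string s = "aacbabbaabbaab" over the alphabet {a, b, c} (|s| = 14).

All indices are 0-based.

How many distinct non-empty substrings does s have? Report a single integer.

77

rank | idx | suffix
   0 |  11 | aab
   1 |   7 | aabbaab
   2 |   0 | aacbabbaabbaab
   3 |  12 | ab
   4 |   8 | abbaab
   5 |   4 | abbaabbaab
   6 |   1 | acbabbaabbaab
   7 |  13 | b
   8 |  10 | baab
   9 |   6 | baabbaab
  10 |   3 | babbaabbaab
  11 |   9 | bbaab
  12 |   5 | bbaabbaab
  13 |   2 | cbabbaabbaab

SA = [11, 7, 0, 12, 8, 4, 1, 13, 10, 6, 3, 9, 5, 2]
rank  pair      lcp
   1  s[11:],s[7:]  3  'aab'
   2  s[7:],s[0:]  2  'aa'
   3  s[0:],s[12:]  1  'a'
   4  s[12:],s[8:]  2  'ab'
   5  s[8:],s[4:]  6  'abbaab'
   6  s[4:],s[1:]  1  'a'
   7  s[1:],s[13:]  0  ''
   8  s[13:],s[10:]  1  'b'
   9  s[10:],s[6:]  4  'baab'
  10  s[6:],s[3:]  2  'ba'
  11  s[3:],s[9:]  1  'b'
  12  s[9:],s[5:]  5  'bbaab'
  13  s[5:],s[2:]  0  ''

n(n+1)/2 = 14·15/2 = 105
Σ LCP = 0 + 3 + 2 + 1 + 2 + 6 + 1 + 0 + 1 + 4 + 2 + 1 + 5 + 0 = 28
distinct = 105 − 28 = 77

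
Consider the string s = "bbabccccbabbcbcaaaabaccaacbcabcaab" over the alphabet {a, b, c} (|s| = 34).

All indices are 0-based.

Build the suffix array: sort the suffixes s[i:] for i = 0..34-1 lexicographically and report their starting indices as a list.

rank | idx | suffix
   0 |  15 | aaaabaccaacbcabcaab
   1 |  16 | aaabaccaacbcabcaab
   2 |  31 | aab
   3 |  17 | aabaccaacbcabcaab
   4 |  23 | aacbcabcaab
   5 |  32 | ab
   6 |  18 | abaccaacbcabcaab
   7 |   9 | abbcbcaaaabaccaacbcabcaab
   8 |  28 | abcaab
   9 |   2 | abccccbabbcbcaaaabaccaacbcabcaab
  10 |  24 | acbcabcaab
  11 |  20 | accaacbcabcaab
  12 |  33 | b
  13 |   8 | babbcbcaaaabaccaacbcabcaab
  14 |   1 | babccccbabbcbcaaaabaccaacbcabcaab
  15 |  19 | baccaacbcabcaab
  16 |   0 | bbabccccbabbcbcaaaabaccaacbcabcaab
  17 |  10 | bbcbcaaaabaccaacbcabcaab
  18 |  13 | bcaaaabaccaacbcabcaab
  19 |  29 | bcaab
  20 |  26 | bcabcaab
  21 |  11 | bcbcaaaabaccaacbcabcaab
  22 |   3 | bccccbabbcbcaaaabaccaacbcabcaab
  23 |  14 | caaaabaccaacbcabcaab
  24 |  30 | caab
  25 |  22 | caacbcabcaab
  26 |  27 | cabcaab
  27 |   7 | cbabbcbcaaaabaccaacbcabcaab
  28 |  12 | cbcaaaabaccaacbcabcaab
  29 |  25 | cbcabcaab
  30 |  21 | ccaacbcabcaab
  31 |   6 | ccbabbcbcaaaabaccaacbcabcaab
  32 |   5 | cccbabbcbcaaaabaccaacbcabcaab
  33 |   4 | ccccbabbcbcaaaabaccaacbcabcaab

[15, 16, 31, 17, 23, 32, 18, 9, 28, 2, 24, 20, 33, 8, 1, 19, 0, 10, 13, 29, 26, 11, 3, 14, 30, 22, 27, 7, 12, 25, 21, 6, 5, 4]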